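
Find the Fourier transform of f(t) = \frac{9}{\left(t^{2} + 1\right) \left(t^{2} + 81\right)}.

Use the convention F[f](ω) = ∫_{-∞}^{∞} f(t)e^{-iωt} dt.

F(ω) = \frac{\pi \left(9 e^{8 \left|{\omega}\right|} - 1\right) e^{- 9 \left|{\omega}\right|}}{80}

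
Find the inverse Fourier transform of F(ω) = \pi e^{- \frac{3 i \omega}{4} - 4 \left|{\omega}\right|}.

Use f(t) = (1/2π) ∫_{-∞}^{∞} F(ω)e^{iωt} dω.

f(t) = \frac{4}{\left(t - \frac{3}{4}\right)^{2} + 16}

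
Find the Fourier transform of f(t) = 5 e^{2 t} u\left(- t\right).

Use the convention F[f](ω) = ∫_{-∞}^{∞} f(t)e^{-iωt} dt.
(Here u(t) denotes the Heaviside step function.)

F(ω) = - \frac{5}{i \omega - 2}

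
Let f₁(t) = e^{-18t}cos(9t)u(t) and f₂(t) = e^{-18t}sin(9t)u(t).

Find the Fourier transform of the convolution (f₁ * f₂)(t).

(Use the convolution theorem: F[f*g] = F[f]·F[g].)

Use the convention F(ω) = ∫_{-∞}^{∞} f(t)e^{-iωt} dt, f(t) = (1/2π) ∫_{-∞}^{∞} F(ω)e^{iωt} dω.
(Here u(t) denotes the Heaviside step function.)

F[f₁*f₂](ω) = \frac{9 \left(i \omega + 18\right)}{\left(\left(i \omega + 18\right)^{2} + 81\right)^{2}}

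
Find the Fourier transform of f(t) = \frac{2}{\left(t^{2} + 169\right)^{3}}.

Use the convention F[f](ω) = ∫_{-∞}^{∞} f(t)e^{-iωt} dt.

F(ω) = \frac{\pi \left(169 \omega^{2} + 39 \left|{\omega}\right| + 3\right) e^{- 13 \left|{\omega}\right|}}{1485172}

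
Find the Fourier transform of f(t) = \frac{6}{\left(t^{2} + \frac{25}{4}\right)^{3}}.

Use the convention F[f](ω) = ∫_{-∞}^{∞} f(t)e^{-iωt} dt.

F(ω) = \frac{6 \pi \left(25 \omega^{2} + 30 \left|{\omega}\right| + 12\right) e^{- \frac{5 \left|{\omega}\right|}{2}}}{3125}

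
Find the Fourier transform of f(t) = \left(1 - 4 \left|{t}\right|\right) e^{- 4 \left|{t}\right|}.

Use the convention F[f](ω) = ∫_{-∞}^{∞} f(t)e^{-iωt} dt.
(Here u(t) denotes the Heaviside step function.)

F(ω) = \frac{16 \omega^{2}}{\left(\omega^{2} + 16\right)^{2}}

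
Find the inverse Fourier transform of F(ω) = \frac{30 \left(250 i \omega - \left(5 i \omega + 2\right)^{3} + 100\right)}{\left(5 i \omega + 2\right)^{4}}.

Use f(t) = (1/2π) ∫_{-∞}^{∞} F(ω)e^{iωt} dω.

f(t) = 6 \left(t^{2} - 1\right) e^{- \frac{2 t}{5}} u\left(t\right)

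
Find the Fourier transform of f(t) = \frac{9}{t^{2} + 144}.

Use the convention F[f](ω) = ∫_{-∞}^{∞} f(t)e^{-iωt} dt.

F(ω) = \frac{3 \pi e^{- 12 \left|{\omega}\right|}}{4}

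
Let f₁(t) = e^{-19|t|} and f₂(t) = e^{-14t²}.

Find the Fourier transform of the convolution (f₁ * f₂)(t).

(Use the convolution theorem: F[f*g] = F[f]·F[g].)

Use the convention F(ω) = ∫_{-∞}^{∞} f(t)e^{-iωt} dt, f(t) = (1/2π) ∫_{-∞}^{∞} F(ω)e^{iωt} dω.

F[f₁*f₂](ω) = \frac{19 \sqrt{14} \sqrt{\pi} e^{- \frac{\omega^{2}}{56}}}{7 \left(\omega^{2} + 361\right)}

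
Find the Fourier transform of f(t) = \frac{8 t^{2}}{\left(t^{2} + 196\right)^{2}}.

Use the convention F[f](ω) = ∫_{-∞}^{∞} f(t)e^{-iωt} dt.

F(ω) = \frac{2 \pi \left(1 - 14 \left|{\omega}\right|\right) e^{- 14 \left|{\omega}\right|}}{7}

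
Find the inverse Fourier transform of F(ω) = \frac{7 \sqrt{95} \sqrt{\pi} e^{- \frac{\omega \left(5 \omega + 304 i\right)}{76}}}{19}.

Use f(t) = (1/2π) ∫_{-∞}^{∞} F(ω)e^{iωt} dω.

f(t) = 7 e^{- \frac{19 \left(t - 4\right)^{2}}{5}}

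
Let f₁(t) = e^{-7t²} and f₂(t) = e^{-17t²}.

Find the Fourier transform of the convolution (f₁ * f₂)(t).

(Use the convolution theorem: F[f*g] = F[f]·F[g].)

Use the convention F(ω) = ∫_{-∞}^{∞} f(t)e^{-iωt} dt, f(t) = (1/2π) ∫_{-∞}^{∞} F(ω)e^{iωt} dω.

F[f₁*f₂](ω) = \frac{\sqrt{119} \pi e^{- \frac{6 \omega^{2}}{119}}}{119}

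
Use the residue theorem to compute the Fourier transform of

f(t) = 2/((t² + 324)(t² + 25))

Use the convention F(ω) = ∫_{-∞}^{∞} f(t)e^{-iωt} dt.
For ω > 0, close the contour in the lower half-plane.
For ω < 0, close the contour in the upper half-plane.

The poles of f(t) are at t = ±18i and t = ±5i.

Let g(z) = f(z)e^{-iωz}; for large |z| the factor e^{-iωz} decays in the lower half-plane when ω > 0 and in the upper half-plane when ω < 0.

Case ω > 0 (lower half-plane, clockwise contour ⇒ F(ω) = -2πi·ΣRes):
  Res_{z = - 18 i} g(z) = - \frac{i e^{- 18 \omega}}{5382}
  Res_{z = - 5 i} g(z) = \frac{i e^{- 5 \omega}}{1495}
  F(ω) = -2πi·ΣRes = \frac{\pi \left(18 e^{13 \omega} - 5\right) e^{- 18 \omega}}{13455}

Case ω < 0 (upper half-plane, counterclockwise contour ⇒ F(ω) = +2πi·ΣRes):
  Res_{z = 18 i} g(z) = \frac{i e^{18 \omega}}{5382}
  Res_{z = 5 i} g(z) = - \frac{i e^{5 \omega}}{1495}
  F(ω) = 2πi·ΣRes = \frac{\pi \left(18 - 5 e^{13 \omega}\right) e^{5 \omega}}{13455}

Both cases combine into a single formula in |ω|:

F(ω) = \frac{\pi \left(18 e^{13 \left|{\omega}\right|} - 5\right) e^{- 18 \left|{\omega}\right|}}{13455}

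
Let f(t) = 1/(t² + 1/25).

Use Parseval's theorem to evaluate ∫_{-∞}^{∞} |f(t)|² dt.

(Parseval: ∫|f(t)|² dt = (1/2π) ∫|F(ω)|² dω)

∫|f(t)|² dt = \frac{125 \pi}{2}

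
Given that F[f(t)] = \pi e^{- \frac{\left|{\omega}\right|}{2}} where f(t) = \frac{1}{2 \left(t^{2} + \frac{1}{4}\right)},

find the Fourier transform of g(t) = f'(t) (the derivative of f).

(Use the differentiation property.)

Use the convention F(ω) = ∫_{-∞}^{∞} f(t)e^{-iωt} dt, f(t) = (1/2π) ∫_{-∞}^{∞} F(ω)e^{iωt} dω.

F[g](ω) = i \pi \omega e^{- \frac{\left|{\omega}\right|}{2}}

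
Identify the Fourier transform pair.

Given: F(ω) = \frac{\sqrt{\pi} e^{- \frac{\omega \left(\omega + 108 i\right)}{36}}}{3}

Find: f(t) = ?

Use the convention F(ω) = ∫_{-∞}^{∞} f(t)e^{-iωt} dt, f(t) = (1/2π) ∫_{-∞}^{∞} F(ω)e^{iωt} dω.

f(t) = e^{- 9 \left(t - 3\right)^{2}}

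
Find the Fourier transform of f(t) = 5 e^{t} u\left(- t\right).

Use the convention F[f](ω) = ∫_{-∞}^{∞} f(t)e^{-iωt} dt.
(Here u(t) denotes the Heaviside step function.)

F(ω) = \frac{5 i}{\omega + i}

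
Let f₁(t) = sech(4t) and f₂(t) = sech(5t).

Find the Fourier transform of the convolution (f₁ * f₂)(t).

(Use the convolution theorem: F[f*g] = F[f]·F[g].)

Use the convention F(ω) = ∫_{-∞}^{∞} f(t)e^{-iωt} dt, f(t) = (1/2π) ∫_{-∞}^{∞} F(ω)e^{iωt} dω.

F[f₁*f₂](ω) = \frac{\pi^{2}}{20 \cosh{\left(\frac{\pi \omega}{10} \right)} \cosh{\left(\frac{\pi \omega}{8} \right)}}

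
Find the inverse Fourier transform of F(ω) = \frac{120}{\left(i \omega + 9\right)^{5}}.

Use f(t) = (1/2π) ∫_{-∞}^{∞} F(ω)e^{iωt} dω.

f(t) = 5 t^{4} e^{- 9 t} u\left(t\right)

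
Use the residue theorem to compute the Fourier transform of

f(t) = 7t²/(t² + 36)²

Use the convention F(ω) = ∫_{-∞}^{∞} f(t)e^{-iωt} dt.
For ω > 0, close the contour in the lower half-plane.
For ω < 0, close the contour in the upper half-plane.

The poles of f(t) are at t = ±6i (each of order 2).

Let g(z) = f(z)e^{-iωz}; for large |z| the factor e^{-iωz} decays in the lower half-plane when ω > 0 and in the upper half-plane when ω < 0.

Case ω > 0 (lower half-plane, clockwise contour ⇒ F(ω) = -2πi·ΣRes):
  Res_{z = - 6 i} g(z) = \frac{7 i \left(1 - 6 \omega\right) e^{- 6 \omega}}{24} (pole of order 2)
  F(ω) = -2πi·ΣRes = \frac{7 \pi \left(1 - 6 \omega\right) e^{- 6 \omega}}{12}

Case ω < 0 (upper half-plane, counterclockwise contour ⇒ F(ω) = +2πi·ΣRes):
  Res_{z = 6 i} g(z) = \frac{7 i \left(- 6 \omega - 1\right) e^{6 \omega}}{24} (pole of order 2)
  F(ω) = 2πi·ΣRes = \frac{7 \pi \left(6 \omega + 1\right) e^{6 \omega}}{12}

Both cases combine into a single formula in |ω|:

F(ω) = \frac{7 \pi \left(1 - 6 \left|{\omega}\right|\right) e^{- 6 \left|{\omega}\right|}}{12}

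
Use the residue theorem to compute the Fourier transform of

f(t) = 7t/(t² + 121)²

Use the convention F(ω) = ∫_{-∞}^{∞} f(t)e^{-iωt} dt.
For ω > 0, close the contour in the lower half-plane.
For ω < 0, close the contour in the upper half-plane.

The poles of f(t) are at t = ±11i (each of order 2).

Let g(z) = f(z)e^{-iωz}; for large |z| the factor e^{-iωz} decays in the lower half-plane when ω > 0 and in the upper half-plane when ω < 0.

Case ω > 0 (lower half-plane, clockwise contour ⇒ F(ω) = -2πi·ΣRes):
  Res_{z = - 11 i} g(z) = \frac{7 \omega e^{- 11 \omega}}{44} (pole of order 2)
  F(ω) = -2πi·ΣRes = - \frac{7 i \pi \omega e^{- 11 \omega}}{22}

Case ω < 0 (upper half-plane, counterclockwise contour ⇒ F(ω) = +2πi·ΣRes):
  Res_{z = 11 i} g(z) = - \frac{7 \omega e^{11 \omega}}{44} (pole of order 2)
  F(ω) = 2πi·ΣRes = - \frac{7 i \pi \omega e^{11 \omega}}{22}

Both cases combine into a single formula in |ω|:

F(ω) = - \frac{7 i \pi \omega e^{- 11 \left|{\omega}\right|}}{22}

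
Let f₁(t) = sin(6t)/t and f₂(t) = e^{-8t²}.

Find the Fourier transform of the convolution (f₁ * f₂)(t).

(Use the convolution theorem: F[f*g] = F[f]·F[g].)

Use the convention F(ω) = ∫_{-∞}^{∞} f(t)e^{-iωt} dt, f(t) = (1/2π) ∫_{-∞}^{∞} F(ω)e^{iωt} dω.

F[f₁*f₂](ω) = \begin{cases} \frac{\sqrt{2} \pi^{\frac{3}{2}} e^{- \frac{\omega^{2}}{32}}}{4} & \text{for}\: \omega > -6 \wedge \omega < 6 \\0 & \text{otherwise} \end{cases}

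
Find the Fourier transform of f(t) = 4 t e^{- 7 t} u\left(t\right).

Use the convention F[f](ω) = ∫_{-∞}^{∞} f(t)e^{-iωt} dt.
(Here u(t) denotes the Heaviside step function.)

F(ω) = \frac{4}{\left(i \omega + 7\right)^{2}}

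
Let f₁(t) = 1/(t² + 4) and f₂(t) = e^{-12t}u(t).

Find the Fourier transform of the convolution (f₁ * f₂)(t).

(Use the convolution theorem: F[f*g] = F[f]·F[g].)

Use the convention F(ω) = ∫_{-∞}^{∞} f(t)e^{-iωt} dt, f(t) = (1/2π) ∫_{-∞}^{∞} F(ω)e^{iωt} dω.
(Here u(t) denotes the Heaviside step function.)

F[f₁*f₂](ω) = \frac{\pi e^{- 2 \left|{\omega}\right|}}{2 \left(i \omega + 12\right)}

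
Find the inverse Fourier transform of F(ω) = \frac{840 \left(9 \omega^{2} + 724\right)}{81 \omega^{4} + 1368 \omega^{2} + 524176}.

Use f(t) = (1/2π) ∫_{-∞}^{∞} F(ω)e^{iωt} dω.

f(t) = 7 e^{- \frac{20 \left|{t}\right|}{3}} \cos{\left(6 \left|{t}\right| \right)}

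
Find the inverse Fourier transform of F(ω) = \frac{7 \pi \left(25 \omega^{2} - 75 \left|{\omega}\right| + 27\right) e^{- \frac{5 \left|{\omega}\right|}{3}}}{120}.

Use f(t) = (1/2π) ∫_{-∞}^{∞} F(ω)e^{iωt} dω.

f(t) = \frac{7 t^{4}}{\left(t^{2} + \frac{25}{9}\right)^{3}}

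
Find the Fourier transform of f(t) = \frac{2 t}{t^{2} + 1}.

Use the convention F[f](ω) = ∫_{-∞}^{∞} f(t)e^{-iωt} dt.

F(ω) = - 2 i \pi e^{- \left|{\omega}\right|} \operatorname{sign}{\left(\omega \right)}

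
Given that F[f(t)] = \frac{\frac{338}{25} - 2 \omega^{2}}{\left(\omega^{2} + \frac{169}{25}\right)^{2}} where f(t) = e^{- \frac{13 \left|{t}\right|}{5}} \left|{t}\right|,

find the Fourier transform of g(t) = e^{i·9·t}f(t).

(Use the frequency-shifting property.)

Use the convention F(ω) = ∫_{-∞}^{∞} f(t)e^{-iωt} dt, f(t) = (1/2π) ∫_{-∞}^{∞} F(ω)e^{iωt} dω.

F[g](ω) = \frac{50 \left(169 - 25 \left(\omega - 9\right)^{2}\right)}{\left(25 \left(\omega - 9\right)^{2} + 169\right)^{2}}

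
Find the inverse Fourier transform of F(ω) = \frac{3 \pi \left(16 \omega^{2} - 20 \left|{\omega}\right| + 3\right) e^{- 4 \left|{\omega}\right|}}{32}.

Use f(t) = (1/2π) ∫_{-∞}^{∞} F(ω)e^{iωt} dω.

f(t) = \frac{3 t^{4}}{\left(t^{2} + 16\right)^{3}}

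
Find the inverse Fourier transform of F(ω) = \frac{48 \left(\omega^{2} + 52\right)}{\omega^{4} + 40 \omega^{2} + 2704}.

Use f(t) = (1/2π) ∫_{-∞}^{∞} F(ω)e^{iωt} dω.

f(t) = 4 e^{- 6 \left|{t}\right|} \cos{\left(4 \left|{t}\right| \right)}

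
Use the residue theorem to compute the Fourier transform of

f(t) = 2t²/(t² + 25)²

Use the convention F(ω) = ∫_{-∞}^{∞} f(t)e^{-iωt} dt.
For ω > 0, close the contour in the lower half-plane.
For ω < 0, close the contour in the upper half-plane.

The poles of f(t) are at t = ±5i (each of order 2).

Let g(z) = f(z)e^{-iωz}; for large |z| the factor e^{-iωz} decays in the lower half-plane when ω > 0 and in the upper half-plane when ω < 0.

Case ω > 0 (lower half-plane, clockwise contour ⇒ F(ω) = -2πi·ΣRes):
  Res_{z = - 5 i} g(z) = \frac{i \left(1 - 5 \omega\right) e^{- 5 \omega}}{10} (pole of order 2)
  F(ω) = -2πi·ΣRes = \frac{\pi \left(1 - 5 \omega\right) e^{- 5 \omega}}{5}

Case ω < 0 (upper half-plane, counterclockwise contour ⇒ F(ω) = +2πi·ΣRes):
  Res_{z = 5 i} g(z) = \frac{i \left(- 5 \omega - 1\right) e^{5 \omega}}{10} (pole of order 2)
  F(ω) = 2πi·ΣRes = \frac{\pi \left(5 \omega + 1\right) e^{5 \omega}}{5}

Both cases combine into a single formula in |ω|:

F(ω) = \frac{\pi \left(1 - 5 \left|{\omega}\right|\right) e^{- 5 \left|{\omega}\right|}}{5}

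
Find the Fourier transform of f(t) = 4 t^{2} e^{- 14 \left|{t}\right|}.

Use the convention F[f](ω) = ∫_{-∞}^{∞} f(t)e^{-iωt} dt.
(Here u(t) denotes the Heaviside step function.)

F(ω) = \frac{224 \left(196 - 3 \omega^{2}\right)}{\left(\omega^{2} + 196\right)^{3}}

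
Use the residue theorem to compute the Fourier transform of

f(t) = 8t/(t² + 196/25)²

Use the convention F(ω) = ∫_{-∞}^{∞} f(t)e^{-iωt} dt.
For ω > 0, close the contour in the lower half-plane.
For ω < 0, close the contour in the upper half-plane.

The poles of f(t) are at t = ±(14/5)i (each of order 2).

Let g(z) = f(z)e^{-iωz}; for large |z| the factor e^{-iωz} decays in the lower half-plane when ω > 0 and in the upper half-plane when ω < 0.

Case ω > 0 (lower half-plane, clockwise contour ⇒ F(ω) = -2πi·ΣRes):
  Res_{z = - \frac{14 i}{5}} g(z) = \frac{5 \omega e^{- \frac{14 \omega}{5}}}{7} (pole of order 2)
  F(ω) = -2πi·ΣRes = - \frac{10 i \pi \omega e^{- \frac{14 \omega}{5}}}{7}

Case ω < 0 (upper half-plane, counterclockwise contour ⇒ F(ω) = +2πi·ΣRes):
  Res_{z = \frac{14 i}{5}} g(z) = - \frac{5 \omega e^{\frac{14 \omega}{5}}}{7} (pole of order 2)
  F(ω) = 2πi·ΣRes = - \frac{10 i \pi \omega e^{\frac{14 \omega}{5}}}{7}

Both cases combine into a single formula in |ω|:

F(ω) = - \frac{10 i \pi \omega e^{- \frac{14 \left|{\omega}\right|}{5}}}{7}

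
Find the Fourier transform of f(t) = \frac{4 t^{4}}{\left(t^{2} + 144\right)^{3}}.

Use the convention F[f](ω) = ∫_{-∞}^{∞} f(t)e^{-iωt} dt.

F(ω) = \frac{\pi \left(48 \omega^{2} - 20 \left|{\omega}\right| + 1\right) e^{- 12 \left|{\omega}\right|}}{8}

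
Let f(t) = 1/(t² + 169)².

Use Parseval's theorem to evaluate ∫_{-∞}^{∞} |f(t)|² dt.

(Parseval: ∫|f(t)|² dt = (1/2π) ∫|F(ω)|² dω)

∫|f(t)|² dt = \frac{5 \pi}{1003976272}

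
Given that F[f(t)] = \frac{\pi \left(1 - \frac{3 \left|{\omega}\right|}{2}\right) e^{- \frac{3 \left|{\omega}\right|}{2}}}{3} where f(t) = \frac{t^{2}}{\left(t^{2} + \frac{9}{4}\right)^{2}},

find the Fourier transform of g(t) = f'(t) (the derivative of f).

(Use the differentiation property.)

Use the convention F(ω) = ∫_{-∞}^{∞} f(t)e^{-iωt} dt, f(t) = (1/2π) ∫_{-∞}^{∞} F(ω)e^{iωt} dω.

F[g](ω) = \frac{i \pi \omega \left(2 - 3 \left|{\omega}\right|\right) e^{- \frac{3 \left|{\omega}\right|}{2}}}{6}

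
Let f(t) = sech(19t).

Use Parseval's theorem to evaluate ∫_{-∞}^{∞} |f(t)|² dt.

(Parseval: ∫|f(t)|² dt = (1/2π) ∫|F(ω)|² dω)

∫|f(t)|² dt = \frac{2}{19}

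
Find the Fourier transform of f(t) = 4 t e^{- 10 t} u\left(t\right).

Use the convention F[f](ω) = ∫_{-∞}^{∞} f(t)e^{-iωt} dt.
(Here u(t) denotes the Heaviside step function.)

F(ω) = \frac{4}{\left(i \omega + 10\right)^{2}}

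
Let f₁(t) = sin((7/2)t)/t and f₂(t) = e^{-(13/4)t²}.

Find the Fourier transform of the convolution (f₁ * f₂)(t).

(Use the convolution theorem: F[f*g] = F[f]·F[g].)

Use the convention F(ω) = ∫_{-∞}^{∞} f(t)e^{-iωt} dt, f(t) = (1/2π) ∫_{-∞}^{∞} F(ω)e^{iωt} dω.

F[f₁*f₂](ω) = \begin{cases} \frac{2 \sqrt{13} \pi^{\frac{3}{2}} e^{- \frac{\omega^{2}}{13}}}{13} & \text{for}\: \omega > - \frac{7}{2} \wedge \omega < \frac{7}{2} \\0 & \text{otherwise} \end{cases}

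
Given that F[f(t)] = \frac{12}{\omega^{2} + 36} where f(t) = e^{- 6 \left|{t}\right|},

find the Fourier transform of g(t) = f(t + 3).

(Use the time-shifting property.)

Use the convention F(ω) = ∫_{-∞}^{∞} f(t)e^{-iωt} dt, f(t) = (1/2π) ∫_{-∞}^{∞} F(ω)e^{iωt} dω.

F[g](ω) = \frac{12 e^{3 i \omega}}{\omega^{2} + 36}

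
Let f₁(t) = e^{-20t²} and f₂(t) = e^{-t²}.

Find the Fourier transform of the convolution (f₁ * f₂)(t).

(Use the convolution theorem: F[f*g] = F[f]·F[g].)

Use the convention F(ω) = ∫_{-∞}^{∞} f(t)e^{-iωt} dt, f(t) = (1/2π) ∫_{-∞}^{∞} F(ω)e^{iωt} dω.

F[f₁*f₂](ω) = \frac{\sqrt{5} \pi e^{- \frac{21 \omega^{2}}{80}}}{10}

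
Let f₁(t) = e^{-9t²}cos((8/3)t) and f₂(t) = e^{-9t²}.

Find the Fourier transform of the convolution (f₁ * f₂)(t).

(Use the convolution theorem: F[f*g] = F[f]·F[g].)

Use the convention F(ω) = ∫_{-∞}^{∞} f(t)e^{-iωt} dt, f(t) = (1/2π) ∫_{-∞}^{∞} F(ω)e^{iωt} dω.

F[f₁*f₂](ω) = \frac{\pi \left(e^{\frac{8 \omega}{27}} + 1\right) e^{- \frac{\omega^{2}}{18} - \frac{4 \omega}{27} - \frac{16}{81}}}{18}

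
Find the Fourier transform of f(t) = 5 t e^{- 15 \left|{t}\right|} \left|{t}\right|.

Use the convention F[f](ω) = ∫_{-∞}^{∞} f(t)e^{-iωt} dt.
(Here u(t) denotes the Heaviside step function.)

F(ω) = \frac{20 i \omega \left(\omega^{2} - 675\right)}{\left(\omega^{2} + 225\right)^{3}}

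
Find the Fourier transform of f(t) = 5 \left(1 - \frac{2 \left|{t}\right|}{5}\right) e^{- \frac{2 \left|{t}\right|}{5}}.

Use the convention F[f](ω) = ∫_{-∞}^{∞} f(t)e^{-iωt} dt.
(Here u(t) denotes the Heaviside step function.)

F(ω) = \frac{5000 \omega^{2}}{\left(25 \omega^{2} + 4\right)^{2}}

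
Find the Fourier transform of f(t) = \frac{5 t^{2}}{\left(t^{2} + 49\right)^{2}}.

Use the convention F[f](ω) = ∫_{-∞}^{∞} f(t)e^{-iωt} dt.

F(ω) = \frac{5 \pi \left(1 - 7 \left|{\omega}\right|\right) e^{- 7 \left|{\omega}\right|}}{14}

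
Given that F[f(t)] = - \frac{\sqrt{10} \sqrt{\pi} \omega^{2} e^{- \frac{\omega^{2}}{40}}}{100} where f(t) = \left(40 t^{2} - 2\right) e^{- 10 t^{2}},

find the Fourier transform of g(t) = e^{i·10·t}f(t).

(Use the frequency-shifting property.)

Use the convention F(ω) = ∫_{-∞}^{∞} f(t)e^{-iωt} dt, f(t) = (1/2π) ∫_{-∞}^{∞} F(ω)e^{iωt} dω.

F[g](ω) = - \frac{\sqrt{10} \sqrt{\pi} \left(\omega - 10\right)^{2} e^{- \frac{\left(\omega - 10\right)^{2}}{40}}}{100}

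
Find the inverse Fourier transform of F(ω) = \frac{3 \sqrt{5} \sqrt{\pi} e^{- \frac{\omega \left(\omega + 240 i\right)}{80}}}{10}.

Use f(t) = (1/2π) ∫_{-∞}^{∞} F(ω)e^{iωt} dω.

f(t) = 3 e^{- 20 \left(t - 3\right)^{2}}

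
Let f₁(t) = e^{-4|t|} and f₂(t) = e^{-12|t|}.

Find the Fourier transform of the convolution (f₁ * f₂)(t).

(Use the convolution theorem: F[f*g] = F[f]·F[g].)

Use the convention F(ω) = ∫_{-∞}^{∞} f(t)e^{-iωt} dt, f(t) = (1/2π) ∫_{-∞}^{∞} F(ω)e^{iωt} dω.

F[f₁*f₂](ω) = \frac{192}{\left(\omega^{2} + 16\right) \left(\omega^{2} + 144\right)}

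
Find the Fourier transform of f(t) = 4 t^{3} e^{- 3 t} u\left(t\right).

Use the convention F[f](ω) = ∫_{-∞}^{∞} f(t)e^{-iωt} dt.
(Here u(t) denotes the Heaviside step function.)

F(ω) = \frac{24}{\left(i \omega + 3\right)^{4}}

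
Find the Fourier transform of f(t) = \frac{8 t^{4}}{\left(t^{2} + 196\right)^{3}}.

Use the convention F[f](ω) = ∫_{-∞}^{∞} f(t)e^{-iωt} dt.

F(ω) = \frac{\pi \left(196 \omega^{2} - 70 \left|{\omega}\right| + 3\right) e^{- 14 \left|{\omega}\right|}}{14}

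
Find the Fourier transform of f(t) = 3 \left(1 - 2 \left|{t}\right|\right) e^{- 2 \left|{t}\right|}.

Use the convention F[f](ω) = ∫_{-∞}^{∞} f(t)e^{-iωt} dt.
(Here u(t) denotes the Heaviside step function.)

F(ω) = \frac{24 \omega^{2}}{\left(\omega^{2} + 4\right)^{2}}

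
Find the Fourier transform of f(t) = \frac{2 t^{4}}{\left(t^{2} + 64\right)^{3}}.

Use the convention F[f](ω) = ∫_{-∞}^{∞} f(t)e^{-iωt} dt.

F(ω) = \frac{\pi \left(64 \omega^{2} - 40 \left|{\omega}\right| + 3\right) e^{- 8 \left|{\omega}\right|}}{32}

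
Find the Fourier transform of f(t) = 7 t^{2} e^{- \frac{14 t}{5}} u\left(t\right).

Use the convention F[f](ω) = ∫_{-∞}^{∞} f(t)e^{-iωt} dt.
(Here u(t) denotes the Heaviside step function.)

F(ω) = \frac{1750}{\left(5 i \omega + 14\right)^{3}}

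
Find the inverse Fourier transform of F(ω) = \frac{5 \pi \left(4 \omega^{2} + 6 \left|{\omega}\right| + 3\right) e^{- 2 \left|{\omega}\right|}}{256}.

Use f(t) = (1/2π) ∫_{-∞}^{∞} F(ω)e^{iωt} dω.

f(t) = \frac{5}{\left(t^{2} + 4\right)^{3}}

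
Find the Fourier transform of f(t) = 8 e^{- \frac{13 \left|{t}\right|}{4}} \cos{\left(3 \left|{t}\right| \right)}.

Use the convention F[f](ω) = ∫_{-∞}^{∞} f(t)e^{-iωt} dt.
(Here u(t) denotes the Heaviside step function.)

F(ω) = \frac{832 \left(16 \omega^{2} + 313\right)}{256 \omega^{4} + 800 \omega^{2} + 97969}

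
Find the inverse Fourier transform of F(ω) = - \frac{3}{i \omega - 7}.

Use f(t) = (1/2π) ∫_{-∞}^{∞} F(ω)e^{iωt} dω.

f(t) = 3 e^{7 t} u\left(- t\right)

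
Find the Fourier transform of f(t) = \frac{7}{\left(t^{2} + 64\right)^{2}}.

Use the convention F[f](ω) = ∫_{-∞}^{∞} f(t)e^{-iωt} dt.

F(ω) = \frac{7 \pi \left(8 \left|{\omega}\right| + 1\right) e^{- 8 \left|{\omega}\right|}}{1024}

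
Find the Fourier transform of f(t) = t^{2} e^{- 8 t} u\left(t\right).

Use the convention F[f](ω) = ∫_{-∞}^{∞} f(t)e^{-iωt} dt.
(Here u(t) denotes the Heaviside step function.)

F(ω) = \frac{2}{\left(i \omega + 8\right)^{3}}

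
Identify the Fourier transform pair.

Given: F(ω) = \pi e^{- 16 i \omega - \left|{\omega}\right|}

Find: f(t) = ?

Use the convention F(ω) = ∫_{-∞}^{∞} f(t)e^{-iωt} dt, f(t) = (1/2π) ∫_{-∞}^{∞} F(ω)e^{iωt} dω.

f(t) = \frac{1}{\left(t - 16\right)^{2} + 1}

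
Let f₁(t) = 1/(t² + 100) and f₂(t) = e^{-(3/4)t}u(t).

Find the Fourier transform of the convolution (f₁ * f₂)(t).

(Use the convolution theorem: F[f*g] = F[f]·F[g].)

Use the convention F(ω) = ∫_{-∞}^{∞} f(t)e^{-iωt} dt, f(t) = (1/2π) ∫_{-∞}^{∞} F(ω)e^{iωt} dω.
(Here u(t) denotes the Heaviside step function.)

F[f₁*f₂](ω) = \frac{2 \pi e^{- 10 \left|{\omega}\right|}}{5 \left(4 i \omega + 3\right)}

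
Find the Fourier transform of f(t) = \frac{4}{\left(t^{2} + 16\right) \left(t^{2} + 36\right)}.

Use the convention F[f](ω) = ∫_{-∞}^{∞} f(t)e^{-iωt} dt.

F(ω) = \frac{\pi \left(3 e^{2 \left|{\omega}\right|} - 2\right) e^{- 6 \left|{\omega}\right|}}{60}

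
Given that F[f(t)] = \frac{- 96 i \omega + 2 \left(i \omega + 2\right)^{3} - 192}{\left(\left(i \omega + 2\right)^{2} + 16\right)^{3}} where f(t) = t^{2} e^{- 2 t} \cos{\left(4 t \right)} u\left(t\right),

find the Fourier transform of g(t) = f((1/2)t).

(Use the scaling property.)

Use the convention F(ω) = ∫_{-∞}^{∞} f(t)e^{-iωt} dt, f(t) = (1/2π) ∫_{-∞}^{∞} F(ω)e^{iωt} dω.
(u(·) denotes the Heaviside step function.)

F[g](ω) = \frac{- 12 i \omega + \left(i \omega + 1\right)^{3} - 12}{2 \left(\left(i \omega + 1\right)^{2} + 4\right)^{3}}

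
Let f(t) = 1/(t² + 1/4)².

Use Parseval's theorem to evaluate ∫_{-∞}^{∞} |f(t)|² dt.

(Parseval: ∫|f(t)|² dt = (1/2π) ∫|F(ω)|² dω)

∫|f(t)|² dt = 40 \pi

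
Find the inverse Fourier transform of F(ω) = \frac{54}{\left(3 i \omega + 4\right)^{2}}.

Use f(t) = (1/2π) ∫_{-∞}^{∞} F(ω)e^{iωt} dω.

f(t) = 6 t e^{- \frac{4 t}{3}} u\left(t\right)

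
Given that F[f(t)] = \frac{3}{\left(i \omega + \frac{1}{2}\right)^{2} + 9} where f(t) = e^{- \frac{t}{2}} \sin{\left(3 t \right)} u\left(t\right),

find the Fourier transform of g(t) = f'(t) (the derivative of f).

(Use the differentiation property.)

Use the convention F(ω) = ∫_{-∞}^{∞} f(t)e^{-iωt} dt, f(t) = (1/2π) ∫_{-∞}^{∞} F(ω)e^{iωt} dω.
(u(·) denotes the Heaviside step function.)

F[g](ω) = \frac{12 i \omega}{\left(2 i \omega + 1\right)^{2} + 36}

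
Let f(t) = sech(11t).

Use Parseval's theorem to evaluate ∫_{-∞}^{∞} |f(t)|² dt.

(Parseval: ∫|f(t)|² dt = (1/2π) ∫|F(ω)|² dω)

∫|f(t)|² dt = \frac{2}{11}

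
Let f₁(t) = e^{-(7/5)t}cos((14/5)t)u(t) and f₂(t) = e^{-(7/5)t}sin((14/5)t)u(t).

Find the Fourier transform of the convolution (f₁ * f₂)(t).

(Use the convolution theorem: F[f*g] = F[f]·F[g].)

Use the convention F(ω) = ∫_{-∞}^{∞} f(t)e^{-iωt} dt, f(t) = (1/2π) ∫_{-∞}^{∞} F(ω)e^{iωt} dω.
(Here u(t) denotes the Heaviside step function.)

F[f₁*f₂](ω) = \frac{350 \left(5 i \omega + 7\right)}{\left(\left(5 i \omega + 7\right)^{2} + 196\right)^{2}}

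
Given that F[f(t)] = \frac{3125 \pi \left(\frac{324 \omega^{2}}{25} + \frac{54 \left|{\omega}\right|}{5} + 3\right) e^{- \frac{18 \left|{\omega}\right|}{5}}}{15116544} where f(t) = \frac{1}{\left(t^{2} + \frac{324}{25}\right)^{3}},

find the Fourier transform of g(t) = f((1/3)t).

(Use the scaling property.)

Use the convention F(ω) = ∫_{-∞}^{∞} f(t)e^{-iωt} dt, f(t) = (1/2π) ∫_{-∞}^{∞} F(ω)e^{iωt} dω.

F[g](ω) = \frac{125 \pi \left(972 \omega^{2} + 270 \left|{\omega}\right| + 25\right) e^{- \frac{54 \left|{\omega}\right|}{5}}}{1679616}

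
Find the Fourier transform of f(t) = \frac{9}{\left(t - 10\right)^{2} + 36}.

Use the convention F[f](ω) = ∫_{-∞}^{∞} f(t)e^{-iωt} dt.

F(ω) = \frac{3 \pi e^{- 10 i \omega - 6 \left|{\omega}\right|}}{2}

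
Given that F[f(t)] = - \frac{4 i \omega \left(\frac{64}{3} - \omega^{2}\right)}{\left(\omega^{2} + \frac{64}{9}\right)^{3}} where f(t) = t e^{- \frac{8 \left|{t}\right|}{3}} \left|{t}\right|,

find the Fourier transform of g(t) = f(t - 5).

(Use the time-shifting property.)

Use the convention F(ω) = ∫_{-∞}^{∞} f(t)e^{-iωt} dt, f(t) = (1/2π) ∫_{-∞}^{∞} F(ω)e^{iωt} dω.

F[g](ω) = \frac{972 i \omega \left(3 \omega^{2} - 64\right) e^{- 5 i \omega}}{\left(9 \omega^{2} + 64\right)^{3}}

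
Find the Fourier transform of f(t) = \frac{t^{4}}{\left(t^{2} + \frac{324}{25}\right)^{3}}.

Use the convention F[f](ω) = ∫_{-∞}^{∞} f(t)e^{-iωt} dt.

F(ω) = \frac{\pi \left(108 \omega^{2} - 150 \left|{\omega}\right| + 25\right) e^{- \frac{18 \left|{\omega}\right|}{5}}}{240}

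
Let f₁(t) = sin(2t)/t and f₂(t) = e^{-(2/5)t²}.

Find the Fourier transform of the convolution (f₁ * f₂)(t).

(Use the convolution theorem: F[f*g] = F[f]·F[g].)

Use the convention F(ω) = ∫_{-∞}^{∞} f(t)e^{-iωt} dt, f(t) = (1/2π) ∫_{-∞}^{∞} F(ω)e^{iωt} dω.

F[f₁*f₂](ω) = \begin{cases} \frac{\sqrt{10} \pi^{\frac{3}{2}} e^{- \frac{5 \omega^{2}}{8}}}{2} & \text{for}\: \omega > -2 \wedge \omega < 2 \\0 & \text{otherwise} \end{cases}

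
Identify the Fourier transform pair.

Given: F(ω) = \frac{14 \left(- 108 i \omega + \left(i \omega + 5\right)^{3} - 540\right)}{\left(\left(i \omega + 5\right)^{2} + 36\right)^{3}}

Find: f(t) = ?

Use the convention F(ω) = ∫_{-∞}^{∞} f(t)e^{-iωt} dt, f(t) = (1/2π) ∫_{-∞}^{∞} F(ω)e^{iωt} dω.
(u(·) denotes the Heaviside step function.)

f(t) = 7 t^{2} e^{- 5 t} \cos{\left(6 t \right)} u\left(t\right)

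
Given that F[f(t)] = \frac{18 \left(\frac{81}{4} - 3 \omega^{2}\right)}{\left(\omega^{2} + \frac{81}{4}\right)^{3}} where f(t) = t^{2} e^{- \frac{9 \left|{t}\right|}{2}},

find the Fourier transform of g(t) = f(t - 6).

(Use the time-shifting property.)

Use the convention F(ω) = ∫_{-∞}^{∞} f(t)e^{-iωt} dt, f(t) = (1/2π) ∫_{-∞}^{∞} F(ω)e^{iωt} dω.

F[g](ω) = \frac{864 \left(27 - 4 \omega^{2}\right) e^{- 6 i \omega}}{\left(4 \omega^{2} + 81\right)^{3}}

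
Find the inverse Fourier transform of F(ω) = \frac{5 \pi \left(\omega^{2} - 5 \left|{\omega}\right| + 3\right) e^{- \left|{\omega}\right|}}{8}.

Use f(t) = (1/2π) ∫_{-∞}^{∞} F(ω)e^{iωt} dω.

f(t) = \frac{5 t^{4}}{\left(t^{2} + 1\right)^{3}}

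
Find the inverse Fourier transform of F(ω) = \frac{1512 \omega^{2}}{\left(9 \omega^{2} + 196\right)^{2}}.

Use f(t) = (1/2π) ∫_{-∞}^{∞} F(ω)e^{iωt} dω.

f(t) = \left(1 - \frac{14 \left|{t}\right|}{3}\right) e^{- \frac{14 \left|{t}\right|}{3}}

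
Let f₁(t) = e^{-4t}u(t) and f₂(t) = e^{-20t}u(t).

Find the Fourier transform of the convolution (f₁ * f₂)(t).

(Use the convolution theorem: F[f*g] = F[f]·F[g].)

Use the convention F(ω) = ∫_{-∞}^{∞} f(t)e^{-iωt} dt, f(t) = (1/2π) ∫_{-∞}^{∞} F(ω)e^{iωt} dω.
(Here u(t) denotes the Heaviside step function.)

F[f₁*f₂](ω) = \frac{1}{\left(i \omega + 4\right) \left(i \omega + 20\right)}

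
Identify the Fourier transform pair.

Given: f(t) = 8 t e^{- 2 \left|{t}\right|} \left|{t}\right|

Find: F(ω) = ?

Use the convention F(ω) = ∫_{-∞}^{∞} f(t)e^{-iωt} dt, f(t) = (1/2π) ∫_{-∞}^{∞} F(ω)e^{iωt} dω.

F(ω) = \frac{32 i \omega \left(\omega^{2} - 12\right)}{\left(\omega^{2} + 4\right)^{3}}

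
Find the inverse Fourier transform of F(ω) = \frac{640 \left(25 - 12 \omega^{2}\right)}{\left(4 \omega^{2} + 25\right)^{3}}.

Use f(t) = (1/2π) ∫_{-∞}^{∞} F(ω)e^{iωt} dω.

f(t) = 4 t^{2} e^{- \frac{5 \left|{t}\right|}{2}}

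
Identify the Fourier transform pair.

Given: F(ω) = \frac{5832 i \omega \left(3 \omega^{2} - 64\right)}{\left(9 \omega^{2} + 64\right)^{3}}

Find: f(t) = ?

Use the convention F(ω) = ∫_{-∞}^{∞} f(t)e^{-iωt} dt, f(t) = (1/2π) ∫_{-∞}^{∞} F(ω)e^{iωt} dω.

f(t) = 6 t e^{- \frac{8 \left|{t}\right|}{3}} \left|{t}\right|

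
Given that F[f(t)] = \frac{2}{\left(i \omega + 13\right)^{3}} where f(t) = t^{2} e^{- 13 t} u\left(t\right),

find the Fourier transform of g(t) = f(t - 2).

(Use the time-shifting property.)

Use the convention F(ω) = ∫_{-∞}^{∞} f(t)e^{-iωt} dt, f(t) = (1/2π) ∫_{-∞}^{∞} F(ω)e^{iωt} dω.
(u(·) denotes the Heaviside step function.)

F[g](ω) = \frac{2 e^{- 2 i \omega}}{\left(i \omega + 13\right)^{3}}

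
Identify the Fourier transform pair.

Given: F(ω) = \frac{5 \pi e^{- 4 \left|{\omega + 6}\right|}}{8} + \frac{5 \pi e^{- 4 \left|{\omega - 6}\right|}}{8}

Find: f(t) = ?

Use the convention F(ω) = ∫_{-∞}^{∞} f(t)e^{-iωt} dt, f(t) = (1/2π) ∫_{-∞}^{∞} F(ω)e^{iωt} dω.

f(t) = \frac{5 \cos{\left(6 t \right)}}{t^{2} + 16}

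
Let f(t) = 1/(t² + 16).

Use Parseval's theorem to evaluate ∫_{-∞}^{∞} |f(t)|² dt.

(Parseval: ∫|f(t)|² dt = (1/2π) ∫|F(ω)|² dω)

∫|f(t)|² dt = \frac{\pi}{128}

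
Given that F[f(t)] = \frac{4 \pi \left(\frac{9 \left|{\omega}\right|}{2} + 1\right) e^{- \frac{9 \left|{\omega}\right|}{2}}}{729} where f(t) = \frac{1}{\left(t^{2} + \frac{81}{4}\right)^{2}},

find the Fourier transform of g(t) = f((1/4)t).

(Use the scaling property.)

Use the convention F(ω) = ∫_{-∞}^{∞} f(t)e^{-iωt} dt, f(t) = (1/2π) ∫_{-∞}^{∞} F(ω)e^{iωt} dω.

F[g](ω) = \frac{16 \pi \left(18 \left|{\omega}\right| + 1\right) e^{- 18 \left|{\omega}\right|}}{729}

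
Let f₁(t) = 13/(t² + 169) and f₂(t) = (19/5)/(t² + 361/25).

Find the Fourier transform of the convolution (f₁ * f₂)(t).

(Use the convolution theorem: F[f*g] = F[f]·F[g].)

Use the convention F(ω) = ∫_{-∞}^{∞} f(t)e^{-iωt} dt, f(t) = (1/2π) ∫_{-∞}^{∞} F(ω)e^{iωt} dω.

F[f₁*f₂](ω) = \pi^{2} e^{- \frac{84 \left|{\omega}\right|}{5}}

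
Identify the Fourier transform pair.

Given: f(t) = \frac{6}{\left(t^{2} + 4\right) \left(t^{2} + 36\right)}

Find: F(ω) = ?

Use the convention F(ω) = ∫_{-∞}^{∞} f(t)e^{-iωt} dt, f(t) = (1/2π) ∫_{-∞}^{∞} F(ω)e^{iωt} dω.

F(ω) = \frac{\pi \left(3 e^{4 \left|{\omega}\right|} - 1\right) e^{- 6 \left|{\omega}\right|}}{32}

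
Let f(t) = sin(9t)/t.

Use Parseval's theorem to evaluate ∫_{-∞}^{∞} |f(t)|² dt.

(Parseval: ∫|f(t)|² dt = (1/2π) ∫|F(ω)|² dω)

∫|f(t)|² dt = 9 \pi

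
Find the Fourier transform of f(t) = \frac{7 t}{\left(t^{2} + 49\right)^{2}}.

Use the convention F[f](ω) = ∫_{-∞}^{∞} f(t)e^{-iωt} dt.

F(ω) = - \frac{i \pi \omega e^{- 7 \left|{\omega}\right|}}{2}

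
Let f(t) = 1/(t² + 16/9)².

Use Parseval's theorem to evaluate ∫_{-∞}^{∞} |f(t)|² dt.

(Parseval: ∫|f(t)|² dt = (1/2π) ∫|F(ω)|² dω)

∫|f(t)|² dt = \frac{10935 \pi}{262144}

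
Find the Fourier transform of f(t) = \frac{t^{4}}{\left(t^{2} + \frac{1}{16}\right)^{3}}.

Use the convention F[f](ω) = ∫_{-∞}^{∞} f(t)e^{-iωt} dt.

F(ω) = \frac{\pi \left(\omega^{2} - 20 \left|{\omega}\right| + 48\right) e^{- \frac{\left|{\omega}\right|}{4}}}{32}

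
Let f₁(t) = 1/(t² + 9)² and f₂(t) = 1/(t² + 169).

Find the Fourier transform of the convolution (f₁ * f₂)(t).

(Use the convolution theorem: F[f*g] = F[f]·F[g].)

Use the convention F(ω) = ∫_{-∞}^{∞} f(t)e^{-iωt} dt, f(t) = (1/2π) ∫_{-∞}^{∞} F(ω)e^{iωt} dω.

F[f₁*f₂](ω) = \frac{\pi^{2} \left(3 \left|{\omega}\right| + 1\right) e^{- 16 \left|{\omega}\right|}}{702}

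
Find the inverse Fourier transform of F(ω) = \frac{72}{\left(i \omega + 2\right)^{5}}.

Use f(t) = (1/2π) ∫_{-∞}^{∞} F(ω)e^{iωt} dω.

f(t) = 3 t^{4} e^{- 2 t} u\left(t\right)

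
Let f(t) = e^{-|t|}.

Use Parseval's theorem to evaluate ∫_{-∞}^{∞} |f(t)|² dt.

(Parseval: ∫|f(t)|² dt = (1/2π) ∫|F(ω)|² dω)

∫|f(t)|² dt = 1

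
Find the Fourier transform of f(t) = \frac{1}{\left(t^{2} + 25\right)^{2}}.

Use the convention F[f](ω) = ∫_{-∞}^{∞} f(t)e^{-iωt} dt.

F(ω) = \frac{\pi \left(5 \left|{\omega}\right| + 1\right) e^{- 5 \left|{\omega}\right|}}{250}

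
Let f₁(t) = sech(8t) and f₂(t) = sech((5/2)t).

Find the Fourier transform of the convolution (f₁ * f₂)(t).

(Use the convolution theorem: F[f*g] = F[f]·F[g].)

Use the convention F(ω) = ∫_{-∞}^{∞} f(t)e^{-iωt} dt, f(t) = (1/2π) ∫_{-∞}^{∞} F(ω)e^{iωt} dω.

F[f₁*f₂](ω) = \frac{\pi^{2}}{20 \cosh{\left(\frac{\pi \omega}{16} \right)} \cosh{\left(\frac{\pi \omega}{5} \right)}}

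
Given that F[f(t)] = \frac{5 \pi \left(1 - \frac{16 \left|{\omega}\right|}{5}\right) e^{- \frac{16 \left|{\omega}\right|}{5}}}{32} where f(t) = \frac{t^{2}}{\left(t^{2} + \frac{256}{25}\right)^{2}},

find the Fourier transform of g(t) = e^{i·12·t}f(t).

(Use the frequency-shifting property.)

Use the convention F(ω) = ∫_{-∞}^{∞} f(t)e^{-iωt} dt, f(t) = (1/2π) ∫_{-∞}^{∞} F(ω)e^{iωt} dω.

F[g](ω) = \frac{\pi \left(5 - 16 \left|{\omega - 12}\right|\right) e^{- \frac{16 \left|{\omega - 12}\right|}{5}}}{32}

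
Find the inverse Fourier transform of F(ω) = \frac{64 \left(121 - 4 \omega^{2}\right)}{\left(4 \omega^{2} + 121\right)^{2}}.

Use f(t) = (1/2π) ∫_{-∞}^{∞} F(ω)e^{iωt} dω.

f(t) = 8 e^{- \frac{11 \left|{t}\right|}{2}} \left|{t}\right|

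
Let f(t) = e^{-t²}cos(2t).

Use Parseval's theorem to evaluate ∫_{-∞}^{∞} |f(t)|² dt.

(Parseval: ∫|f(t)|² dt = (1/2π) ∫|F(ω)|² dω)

∫|f(t)|² dt = \frac{\sqrt{2} \sqrt{\pi} \left(1 + e^{2}\right)}{4 e^{2}}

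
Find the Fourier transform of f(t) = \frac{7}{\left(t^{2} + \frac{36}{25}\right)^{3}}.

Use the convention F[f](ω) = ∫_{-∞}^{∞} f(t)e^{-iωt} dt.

F(ω) = \frac{875 \pi \left(12 \omega^{2} + 30 \left|{\omega}\right| + 25\right) e^{- \frac{6 \left|{\omega}\right|}{5}}}{20736}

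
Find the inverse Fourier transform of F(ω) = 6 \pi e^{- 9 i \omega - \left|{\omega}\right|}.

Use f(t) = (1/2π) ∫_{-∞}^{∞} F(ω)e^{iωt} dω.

f(t) = \frac{6}{\left(t - 9\right)^{2} + 1}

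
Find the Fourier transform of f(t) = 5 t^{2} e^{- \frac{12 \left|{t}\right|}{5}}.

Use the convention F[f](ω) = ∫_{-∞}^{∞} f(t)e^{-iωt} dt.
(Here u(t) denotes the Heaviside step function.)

F(ω) = \frac{90000 \left(48 - 25 \omega^{2}\right)}{\left(25 \omega^{2} + 144\right)^{3}}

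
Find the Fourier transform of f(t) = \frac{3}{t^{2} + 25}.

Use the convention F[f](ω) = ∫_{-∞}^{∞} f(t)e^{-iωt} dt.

F(ω) = \frac{3 \pi e^{- 5 \left|{\omega}\right|}}{5}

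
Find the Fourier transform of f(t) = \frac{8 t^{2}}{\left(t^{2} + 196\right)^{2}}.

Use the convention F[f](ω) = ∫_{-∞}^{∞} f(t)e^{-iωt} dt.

F(ω) = \frac{2 \pi \left(1 - 14 \left|{\omega}\right|\right) e^{- 14 \left|{\omega}\right|}}{7}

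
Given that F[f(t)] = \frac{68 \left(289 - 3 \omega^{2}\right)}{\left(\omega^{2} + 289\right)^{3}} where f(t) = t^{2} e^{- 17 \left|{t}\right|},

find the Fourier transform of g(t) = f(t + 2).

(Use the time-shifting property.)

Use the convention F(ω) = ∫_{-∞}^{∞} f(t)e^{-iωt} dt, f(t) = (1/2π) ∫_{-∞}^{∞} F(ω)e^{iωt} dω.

F[g](ω) = \frac{\left(19652 - 204 \omega^{2}\right) e^{2 i \omega}}{\left(\omega^{2} + 289\right)^{3}}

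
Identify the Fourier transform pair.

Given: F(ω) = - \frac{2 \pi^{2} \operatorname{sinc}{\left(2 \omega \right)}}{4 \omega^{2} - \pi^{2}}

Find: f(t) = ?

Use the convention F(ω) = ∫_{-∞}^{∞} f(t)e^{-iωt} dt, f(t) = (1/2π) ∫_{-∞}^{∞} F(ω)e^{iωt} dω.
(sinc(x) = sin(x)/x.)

f(t) = \begin{cases} \cos^{2}{\left(\frac{\pi t}{4} \right)} & \text{for}\: \left|{t}\right| < 2 \\0 & \text{otherwise} \end{cases}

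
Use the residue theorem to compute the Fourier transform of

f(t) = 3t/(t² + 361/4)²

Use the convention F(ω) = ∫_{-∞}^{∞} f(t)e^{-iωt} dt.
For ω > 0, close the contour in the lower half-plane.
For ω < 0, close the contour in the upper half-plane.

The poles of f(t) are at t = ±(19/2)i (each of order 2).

Let g(z) = f(z)e^{-iωz}; for large |z| the factor e^{-iωz} decays in the lower half-plane when ω > 0 and in the upper half-plane when ω < 0.

Case ω > 0 (lower half-plane, clockwise contour ⇒ F(ω) = -2πi·ΣRes):
  Res_{z = - \frac{19 i}{2}} g(z) = \frac{3 \omega e^{- \frac{19 \omega}{2}}}{38} (pole of order 2)
  F(ω) = -2πi·ΣRes = - \frac{3 i \pi \omega e^{- \frac{19 \omega}{2}}}{19}

Case ω < 0 (upper half-plane, counterclockwise contour ⇒ F(ω) = +2πi·ΣRes):
  Res_{z = \frac{19 i}{2}} g(z) = - \frac{3 \omega e^{\frac{19 \omega}{2}}}{38} (pole of order 2)
  F(ω) = 2πi·ΣRes = - \frac{3 i \pi \omega e^{\frac{19 \omega}{2}}}{19}

Both cases combine into a single formula in |ω|:

F(ω) = - \frac{3 i \pi \omega e^{- \frac{19 \left|{\omega}\right|}{2}}}{19}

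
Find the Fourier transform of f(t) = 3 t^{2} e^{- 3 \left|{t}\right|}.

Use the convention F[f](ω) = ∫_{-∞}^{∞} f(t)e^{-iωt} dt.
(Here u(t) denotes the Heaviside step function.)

F(ω) = \frac{108 \left(3 - \omega^{2}\right)}{\left(\omega^{2} + 9\right)^{3}}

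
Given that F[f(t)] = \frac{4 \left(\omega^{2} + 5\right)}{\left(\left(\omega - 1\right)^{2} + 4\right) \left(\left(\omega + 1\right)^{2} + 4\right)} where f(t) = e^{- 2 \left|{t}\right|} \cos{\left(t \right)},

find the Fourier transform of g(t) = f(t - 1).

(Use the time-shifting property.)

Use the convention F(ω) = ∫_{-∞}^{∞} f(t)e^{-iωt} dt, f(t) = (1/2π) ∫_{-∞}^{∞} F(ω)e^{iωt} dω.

F[g](ω) = \frac{4 \left(\omega^{2} + 5\right) e^{- i \omega}}{\omega^{4} + 6 \omega^{2} + 25}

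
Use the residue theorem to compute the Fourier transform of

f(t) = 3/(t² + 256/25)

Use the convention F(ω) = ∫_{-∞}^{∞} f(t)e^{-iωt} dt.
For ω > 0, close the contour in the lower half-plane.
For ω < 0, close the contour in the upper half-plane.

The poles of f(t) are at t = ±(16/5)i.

Let g(z) = f(z)e^{-iωz}; for large |z| the factor e^{-iωz} decays in the lower half-plane when ω > 0 and in the upper half-plane when ω < 0.

Case ω > 0 (lower half-plane, clockwise contour ⇒ F(ω) = -2πi·ΣRes):
  Res_{z = - \frac{16 i}{5}} g(z) = \frac{15 i e^{- \frac{16 \omega}{5}}}{32}
  F(ω) = -2πi·ΣRes = \frac{15 \pi e^{- \frac{16 \omega}{5}}}{16}

Case ω < 0 (upper half-plane, counterclockwise contour ⇒ F(ω) = +2πi·ΣRes):
  Res_{z = \frac{16 i}{5}} g(z) = - \frac{15 i e^{\frac{16 \omega}{5}}}{32}
  F(ω) = 2πi·ΣRes = \frac{15 \pi e^{\frac{16 \omega}{5}}}{16}

Both cases combine into a single formula in |ω|:

F(ω) = \frac{15 \pi e^{- \frac{16 \left|{\omega}\right|}{5}}}{16}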